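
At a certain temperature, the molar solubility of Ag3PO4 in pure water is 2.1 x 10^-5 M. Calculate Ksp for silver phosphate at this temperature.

Ksp = 5.3e-18

Ag3PO4(s) ⇌ 3 Ag^+(aq) + PO4^3-(aq)
If s mol/L of Ag3PO4 dissolves, [Ag^+] = 3s and [PO4^3-] = s.
Ksp = [Ag^+]^3[PO4^3-]
Ksp = (3s)^3s = 27s^4
Ksp = 27 × (2.1 × 10^-5)^4 = 5.3 × 10^-18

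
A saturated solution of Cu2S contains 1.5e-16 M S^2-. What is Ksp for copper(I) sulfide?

Ksp = 1.4e-47

Cu2S(s) ⇌ 2 Cu^+ + S^2-
Stoichiometry gives [Cu^+] = (2/1)[S^2-] = 3.00 × 10^-16 M.
Ksp = [Cu^+]^2[S^2-]
Ksp = (3.00 × 10^-16)^2 × 1.5 × 10^-16 = 1.4 × 10^-47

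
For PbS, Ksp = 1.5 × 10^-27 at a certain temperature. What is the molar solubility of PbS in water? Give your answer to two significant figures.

s ≈ 3.9 × 10^-14 M

PbS(s) <=> Pb^2+ + S^2-
Ksp = [Pb^2+][S^2-]
With molar solubility s: [Pb^2+] = s, [S^2-] = s.
Ksp = s^2
s = √(1.5 × 10^-27) = 3.9 x 10^-14 M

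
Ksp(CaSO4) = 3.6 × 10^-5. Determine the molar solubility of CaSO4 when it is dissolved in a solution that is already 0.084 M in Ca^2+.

CaSO4(s) ⇌ Ca^2+(aq) + SO4^2-(aq)
Ksp = [Ca^2+][SO4^2-]
Let s = moles of CaSO4 that dissolve per litre. [Ca^2+] = 0.084 + s ≈ 0.084, [SO4^2-] = s (Ksp is small, so little additional dissolves).
Ksp ≈ 0.084 × s
s = 4.3 × 10^-4 M
Check: s = 4.3 x 10^-4 ≪ 0.084, so the approximation is valid.

s = 4.3 x 10^-4 M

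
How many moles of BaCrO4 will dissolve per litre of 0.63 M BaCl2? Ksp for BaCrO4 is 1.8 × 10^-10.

s = 2.9e-10 M

BaCrO4(s) ⇌ Ba^2+ + CrO4^2-
Ksp = [Ba^2+][CrO4^2-]
Let s = moles of BaCrO4 that dissolve per litre. [Ba^2+] = 0.63 + s ≈ 0.63, [CrO4^2-] = s (since Ba^2+ from BaCl2 dominates).
Ksp ≈ 0.63 × s
s = 2.9 × 10^-10 M
Check: s = 2.9 × 10^-10 ≪ 0.63, so the approximation is valid.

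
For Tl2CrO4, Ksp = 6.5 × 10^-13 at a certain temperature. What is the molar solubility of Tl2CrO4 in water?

Tl2CrO4(s) ⇌ 2 Tl^+(aq) + CrO4^2-(aq)
Ksp = [Tl^+]^2[CrO4^2-]
For each mole of Tl2CrO4 that dissolves: [Tl^+] = 2s, [CrO4^2-] = s.
So Ksp = (2s)^2 × s = 4s^3
s^3 = 6.5 × 10^-13 / 4, so s = 5.5 × 10^-5 M

s ≈ 5.5 x 10^-5 M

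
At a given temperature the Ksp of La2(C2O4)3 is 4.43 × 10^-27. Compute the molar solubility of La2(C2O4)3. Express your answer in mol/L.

La2(C2O4)3(s) ⇌ 2 La^3+(aq) + 3 C2O4^2-(aq)
Ksp = [La^3+]^2[C2O4^2-]^3
With molar solubility s: [La^3+] = 2s, [C2O4^2-] = 3s.
So Ksp = (2s)^2 × (3s)^3 = 108s^5
Solving, s = (4.43 × 10^-27/108)^(1/5) = 2.10 x 10^-6 M

s ≈ 2.10 × 10^-6 M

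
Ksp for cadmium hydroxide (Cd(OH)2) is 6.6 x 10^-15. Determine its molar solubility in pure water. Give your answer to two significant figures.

Cd(OH)2(s) <=> Cd^2+ + 2 OH^-
Ksp = [Cd^2+][OH^-]^2
If s mol/L of Cd(OH)2 dissolves, [Cd^2+] = s and [OH^-] = 2s.
So Ksp = s × (2s)^2 = 4s^3
s = (6.6 x 10^-15 / 4)^(1/3) = 1.2 x 10^-5 M

s ≈ 1.2 × 10^-5 M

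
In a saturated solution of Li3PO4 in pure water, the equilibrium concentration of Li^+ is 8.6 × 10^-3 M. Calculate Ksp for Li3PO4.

1.8 × 10^-9

Li3PO4(s) ⇌ 3 Li^+ + PO4^3-
Stoichiometry gives [PO4^3-] = (1/3)[Li^+] = 2.87 × 10^-3 M.
Ksp = [Li^+]^3[PO4^3-]
Ksp = (8.6 × 10^-3)^3 × 2.87 × 10^-3 = 1.8 × 10^-9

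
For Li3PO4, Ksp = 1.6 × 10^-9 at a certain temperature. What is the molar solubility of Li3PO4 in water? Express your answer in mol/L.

s ≈ 2.8 × 10^-3 M

Li3PO4(s) <=> 3 Li^+(aq) + PO4^3-(aq)
Ksp = [Li^+]^3[PO4^3-]
For each mole of Li3PO4 that dissolves: [Li^+] = 3s, [PO4^3-] = s.
So Ksp = (3s)^3 × s = 27s^4
s = (1.6 × 10^-9 / 27)^(1/4) = 2.8 x 10^-3 M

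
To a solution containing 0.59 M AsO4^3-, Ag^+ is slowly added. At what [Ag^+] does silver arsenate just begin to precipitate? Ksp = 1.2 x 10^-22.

[Ag^+] ≈ 5.9e-8 M

Ag3AsO4(s) ⇌ 3 Ag^+(aq) + AsO4^3-(aq)
Ksp = [Ag^+]^3[AsO4^3-]
Precipitation begins when Q = Ksp. With [AsO4^3-] = 0.59 M:
1.2 x 10^-22 = (0.59) × [Ag^+]^3
[Ag^+] = (1.2 x 10^-22 / 5.9 × 10^-1)^(1/3) = 5.9 × 10^-8 M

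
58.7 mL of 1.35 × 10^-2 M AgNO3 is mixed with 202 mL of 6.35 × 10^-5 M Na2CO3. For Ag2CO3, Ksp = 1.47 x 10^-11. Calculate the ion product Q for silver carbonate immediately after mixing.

Total volume = 58.7 + 202 = 260.7 mL.
[Ag^+] = 1.35 x 10^-2 × (58.7/260.7) = 3.040 × 10^-3 M
[CO3^2-] = 6.35 x 10^-5 × (202/260.7) = 4.920 x 10^-5 M
Ag2CO3(s) ⇌ 2 Ag^+(aq) + CO3^2-(aq), so Q = [Ag^+]^2[CO3^2-]
Q = (3.040 x 10^-3)^2(4.920 × 10^-5) = 4.55 × 10^-10
Q > Ksp, so Ag2CO3 will precipitate.

Q ≈ 4.55e-10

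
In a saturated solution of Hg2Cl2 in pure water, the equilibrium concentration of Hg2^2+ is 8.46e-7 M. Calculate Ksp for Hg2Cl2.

Ksp = 2.42e-18

Hg2Cl2(s) ⇌ Hg2^2+(aq) + 2 Cl^-(aq)
Stoichiometry gives [Cl^-] = (2/1)[Hg2^2+] = 1.692 × 10^-6 M.
Ksp = [Hg2^2+][Cl^-]^2
Ksp = 8.46 x 10^-7 × (1.692 × 10^-6)^2 = 2.42 × 10^-18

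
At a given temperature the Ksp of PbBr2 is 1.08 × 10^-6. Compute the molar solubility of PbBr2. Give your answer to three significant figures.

6.46 × 10^-3 M

PbBr2(s) ⇌ Pb^2+ + 2 Br^-
Ksp = [Pb^2+][Br^-]^2
If s mol/L of PbBr2 dissolves, [Pb^2+] = s and [Br^-] = 2s.
Substituting: Ksp = s(2s)^2 = 4s^3
Solving, s = (1.08 × 10^-6/4)^(1/3) = 6.46 x 10^-3 M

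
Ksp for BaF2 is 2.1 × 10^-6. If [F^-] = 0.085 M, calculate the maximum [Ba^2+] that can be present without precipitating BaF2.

[Ba^2+] = 2.9e-4 M

BaF2(s) ⇌ Ba^2+(aq) + 2 F^-(aq)
Ksp = [Ba^2+][F^-]^2
Precipitation begins when Q = Ksp. With [F^-] = 0.085 M:
2.1 × 10^-6 = (0.085)^2 × [Ba^2+]
[Ba^2+] = (2.1 × 10^-6 / 7.23 × 10^-3) = 2.9 × 10^-4 M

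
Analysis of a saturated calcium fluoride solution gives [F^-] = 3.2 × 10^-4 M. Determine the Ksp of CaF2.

Ksp = 1.6 × 10^-11

CaF2(s) <=> Ca^2+(aq) + 2 F^-(aq)
Stoichiometry gives [Ca^2+] = (1/2)[F^-] = 1.60 × 10^-4 M.
Ksp = [Ca^2+][F^-]^2
Ksp = 1.60 × 10^-4 × (3.2 × 10^-4)^2 = 1.6 × 10^-11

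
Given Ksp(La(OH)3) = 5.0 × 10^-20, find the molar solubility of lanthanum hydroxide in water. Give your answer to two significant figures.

6.6 × 10^-6 M

La(OH)3(s) <=> La^3+ + 3 OH^-
Ksp = [La^3+][OH^-]^3
For each mole of La(OH)3 that dissolves: [La^3+] = s, [OH^-] = 3s.
Substituting: Ksp = s(3s)^3 = 27s^4
s = (5.0 × 10^-20 / 27)^(1/4) = 6.6 x 10^-6 M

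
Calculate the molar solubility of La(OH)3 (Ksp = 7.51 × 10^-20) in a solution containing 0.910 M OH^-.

s ≈ 9.97 × 10^-20 M

La(OH)3(s) <=> La^3+ + 3 OH^-
Ksp = [La^3+][OH^-]^3
If s mol/L dissolves here, [La^3+] = s, [OH^-] = 0.910 + 3s ≈ 0.910 (since the OH^- already present dominates).
Ksp ≈ s × (0.910)^3
s = 9.97 x 10^-20 M
Check: 3s = 3.0 x 10^-19 ≪ 0.910, so the approximation is valid.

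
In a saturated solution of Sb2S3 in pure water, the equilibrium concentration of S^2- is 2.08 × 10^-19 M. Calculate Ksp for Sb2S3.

1.73e-94

Sb2S3(s) <=> 2 Sb^3+(aq) + 3 S^2-(aq)
Stoichiometry gives [Sb^3+] = (2/3)[S^2-] = 1.387 × 10^-19 M.
Ksp = [Sb^3+]^2[S^2-]^3
Ksp = (1.387 x 10^-19)^2 × (2.08 × 10^-19)^3 = 1.73 x 10^-94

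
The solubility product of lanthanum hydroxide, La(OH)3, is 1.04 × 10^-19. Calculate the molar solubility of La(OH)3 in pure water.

7.88 x 10^-6 M

La(OH)3(s) ⇌ La^3+ + 3 OH^-
Ksp = [La^3+][OH^-]^3
Let s = molar solubility. Then [La^3+] = s and [OH^-] = 3s.
So Ksp = s × (3s)^3 = 27s^4
Solving, s = (1.04 × 10^-19/27)^(1/4) = 7.88 x 10^-6 M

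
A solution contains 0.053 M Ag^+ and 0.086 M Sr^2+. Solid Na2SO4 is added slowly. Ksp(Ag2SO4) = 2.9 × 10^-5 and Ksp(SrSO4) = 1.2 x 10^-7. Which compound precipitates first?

Precipitation of each salt starts when its ion product equals its Ksp.
For Ag2SO4: 2.9 × 10^-5 = (0.053)^2 × [SO4^2-]  ⇒  [SO4^2-] = 1.0 x 10^-2 M.
For SrSO4: 1.2 x 10^-7 = 0.086 × [SO4^2-]  ⇒  [SO4^2-] = 1.4 x 10^-6 M.
The salt with the lower threshold [SO4^2-] precipitates first: SrSO4.

SrSO4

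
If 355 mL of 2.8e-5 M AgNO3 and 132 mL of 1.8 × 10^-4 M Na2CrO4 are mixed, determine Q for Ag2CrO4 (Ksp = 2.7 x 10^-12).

Q = 2.0e-14

Total volume = 355 + 132 = 487 mL.
[Ag^+] = 2.8 × 10^-5 × (355/487) = 2.04 × 10^-5 M
[CrO4^2-] = 1.8 × 10^-4 × (132/487) = 4.88 × 10^-5 M
Ag2CrO4(s) ⇌ 2 Ag^+ + CrO4^2-, so Q = [Ag^+]^2[CrO4^2-]
Q = (2.04 × 10^-5)^2(4.88 × 10^-5) = 2.0 × 10^-14
Q < Ksp, so no precipitate of Ag2CrO4 forms.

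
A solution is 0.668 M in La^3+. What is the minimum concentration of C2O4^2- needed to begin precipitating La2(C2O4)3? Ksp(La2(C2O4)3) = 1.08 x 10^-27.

La2(C2O4)3(s) <=> 2 La^3+ + 3 C2O4^2-
Ksp = [La^3+]^2[C2O4^2-]^3
Precipitation begins when Q = Ksp. With [La^3+] = 0.668 M:
1.08 x 10^-27 = (0.668)^2 × [C2O4^2-]^3
[C2O4^2-] = (1.08 x 10^-27 / 4.462 x 10^-1)^(1/3) = 1.34 × 10^-9 M

[C2O4^2-] ≈ 1.34 × 10^-9 M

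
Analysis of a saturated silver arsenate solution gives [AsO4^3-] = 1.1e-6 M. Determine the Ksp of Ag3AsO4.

4.0 x 10^-23

Ag3AsO4(s) ⇌ 3 Ag^+ + AsO4^3-
Stoichiometry gives [Ag^+] = (3/1)[AsO4^3-] = 3.30 x 10^-6 M.
Ksp = [Ag^+]^3[AsO4^3-]
Ksp = (3.30 × 10^-6)^3 × 1.1 × 10^-6 = 4.0 × 10^-23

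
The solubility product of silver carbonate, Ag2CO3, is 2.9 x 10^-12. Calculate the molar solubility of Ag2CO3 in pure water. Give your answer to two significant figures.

Ag2CO3(s) ⇌ 2 Ag^+ + CO3^2-
Ksp = [Ag^+]^2[CO3^2-]
If s mol/L of Ag2CO3 dissolves, [Ag^+] = 2s and [CO3^2-] = s.
Ksp = (2s)^2s = 4s^3
Solving, s = (2.9 x 10^-12/4)^(1/3) = 9.0 × 10^-5 M

9.0e-5 M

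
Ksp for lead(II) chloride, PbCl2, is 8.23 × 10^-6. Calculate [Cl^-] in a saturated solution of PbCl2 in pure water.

[Cl^-] ≈ 0.0254 M

PbCl2(s) ⇌ Pb^2+ + 2 Cl^-
Ksp = [Pb^2+][Cl^-]^2
Let s = molar solubility. Then [Pb^2+] = s and [Cl^-] = 2s.
Substituting: Ksp = s(2s)^2 = 4s^3
s = (8.23 × 10^-6 / 4)^(1/3) = 1.272 x 10^-2 M
[Cl^-] = 2s = 2.54 x 10^-2 M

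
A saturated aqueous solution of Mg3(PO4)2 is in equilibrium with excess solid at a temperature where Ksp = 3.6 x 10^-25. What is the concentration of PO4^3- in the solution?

1.0 × 10^-5 M

Mg3(PO4)2(s) <=> 3 Mg^2+(aq) + 2 PO4^3-(aq)
Ksp = [Mg^2+]^3[PO4^3-]^2
Let s = molar solubility. Then [Mg^2+] = 3s and [PO4^3-] = 2s.
Substituting: Ksp = (3s)^3(2s)^2 = 108s^5
s^5 = 3.6 x 10^-25 / 108, so s = 5.06 x 10^-6 M
[PO4^3-] = 2s = 1.0 x 10^-5 M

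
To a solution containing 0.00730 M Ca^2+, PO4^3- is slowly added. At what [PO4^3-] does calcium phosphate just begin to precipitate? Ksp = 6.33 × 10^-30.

[PO4^3-] ≈ 4.03e-12 M

Ca3(PO4)2(s) ⇌ 3 Ca^2+ + 2 PO4^3-
Ksp = [Ca^2+]^3[PO4^3-]^2
Precipitation begins when Q = Ksp. With [Ca^2+] = 0.00730 M:
6.33 × 10^-30 = (0.00730)^3 × [PO4^3-]^2
[PO4^3-] = (6.33 × 10^-30 / 3.890 × 10^-7)^(1/2) = 4.03 × 10^-12 M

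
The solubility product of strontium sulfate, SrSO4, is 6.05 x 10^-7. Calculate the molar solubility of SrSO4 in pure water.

SrSO4(s) ⇌ Sr^2+(aq) + SO4^2-(aq)
Ksp = [Sr^2+][SO4^2-]
With molar solubility s: [Sr^2+] = s, [SO4^2-] = s.
Ksp = s × s = s^2
s = √(6.05 x 10^-7) = 7.78 × 10^-4 M

7.78 × 10^-4 M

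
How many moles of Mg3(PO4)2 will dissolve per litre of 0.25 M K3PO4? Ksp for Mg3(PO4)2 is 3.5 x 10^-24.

Mg3(PO4)2(s) ⇌ 3 Mg^2+ + 2 PO4^3-
Ksp = [Mg^2+]^3[PO4^3-]^2
If s mol/L dissolves here, [Mg^2+] = 3s, [PO4^3-] = 0.25 + 2s ≈ 0.25 (Ksp is small, so little additional dissolves).
Ksp ≈ (3s)^3 × (0.25)^2
s = 1.3 x 10^-8 M
Check: 2s = 2.6 × 10^-8 ≪ 0.25, so the approximation is valid.

s = 1.3 x 10^-8 M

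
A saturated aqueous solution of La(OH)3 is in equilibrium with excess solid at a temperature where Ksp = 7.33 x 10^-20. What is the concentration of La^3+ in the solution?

[La^3+] = 7.22e-6 M

La(OH)3(s) ⇌ La^3+ + 3 OH^-
Ksp = [La^3+][OH^-]^3
If s mol/L of La(OH)3 dissolves, [La^3+] = s and [OH^-] = 3s.
Ksp = s(3s)^3 = 27s^4
Solving, s = (7.33 x 10^-20/27)^(1/4) = 7.218 × 10^-6 M
[La^3+] = s = 7.22 × 10^-6 M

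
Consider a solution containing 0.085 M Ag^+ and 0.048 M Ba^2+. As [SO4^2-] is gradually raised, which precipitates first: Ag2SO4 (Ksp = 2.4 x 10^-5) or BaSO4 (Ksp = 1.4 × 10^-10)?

BaSO4

Each salt begins to precipitate when Q = Ksp, i.e. when [SO4^2-] reaches its threshold.
For Ag2SO4: 2.4 x 10^-5 = (0.085)^2 × [SO4^2-]  ⇒  [SO4^2-] = 3.3 × 10^-3 M.
For BaSO4: 1.4 × 10^-10 = 0.048 × [SO4^2-]  ⇒  [SO4^2-] = 2.9 x 10^-9 M.
The salt with the lower threshold [SO4^2-] precipitates first: BaSO4.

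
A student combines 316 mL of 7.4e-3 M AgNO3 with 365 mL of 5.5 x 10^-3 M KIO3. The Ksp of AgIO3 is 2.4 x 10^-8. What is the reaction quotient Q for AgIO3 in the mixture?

Total volume = 316 + 365 = 681 mL.
[Ag^+] = 7.4 × 10^-3 × (316/681) = 3.43 x 10^-3 M
[IO3^-] = 5.5 x 10^-3 × (365/681) = 2.95 x 10^-3 M
AgIO3(s) ⇌ Ag^+ + IO3^-, so Q = [Ag^+][IO3^-]
Q = (3.43 x 10^-3)(2.95 × 10^-3) = 1.0 x 10^-5
Q > Ksp, so AgIO3 will precipitate.

Q ≈ 1.0 × 10^-5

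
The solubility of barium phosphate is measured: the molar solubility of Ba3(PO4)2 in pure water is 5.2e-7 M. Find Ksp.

4.1 × 10^-30

Ba3(PO4)2(s) <=> 3 Ba^2+(aq) + 2 PO4^3-(aq)
For each mole of Ba3(PO4)2 that dissolves: [Ba^2+] = 3s, [PO4^3-] = 2s.
Ksp = [Ba^2+]^3[PO4^3-]^2
So Ksp = (3s)^3 × (2s)^2 = 108s^5
With s = 5.2 × 10^-7: Ksp = 4.1 × 10^-30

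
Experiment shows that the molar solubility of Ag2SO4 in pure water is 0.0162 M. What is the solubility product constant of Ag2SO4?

Ag2SO4(s) <=> 2 Ag^+(aq) + SO4^2-(aq)
Let s = molar solubility. Then [Ag^+] = 2s and [SO4^2-] = s.
Ksp = [Ag^+]^2[SO4^2-]
So Ksp = (2s)^2 × s = 4s^3
Ksp = 4 × (1.62 × 10^-2)^3 = 1.70 x 10^-5

1.70e-5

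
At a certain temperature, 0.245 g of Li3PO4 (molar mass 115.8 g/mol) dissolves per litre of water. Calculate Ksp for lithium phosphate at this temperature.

5.41e-10

Molar solubility s = (2.45 × 10^-1 g/L) / (115.8 g/mol) = 2.116 × 10^-3 M.
Li3PO4(s) ⇌ 3 Li^+(aq) + PO4^3-(aq)
If s mol/L of Li3PO4 dissolves, [Li^+] = 3s and [PO4^3-] = s.
Ksp = [Li^+]^3[PO4^3-]
Substituting: Ksp = (3s)^3s = 27s^4
Ksp = 27 × (2.116 × 10^-3)^4 = 5.41 × 10^-10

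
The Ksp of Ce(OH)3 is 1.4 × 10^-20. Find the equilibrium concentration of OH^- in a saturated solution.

Ce(OH)3(s) ⇌ Ce^3+ + 3 OH^-
Ksp = [Ce^3+][OH^-]^3
For each mole of Ce(OH)3 that dissolves: [Ce^3+] = s, [OH^-] = 3s.
Ksp = s(3s)^3 = 27s^4
s = (1.4 × 10^-20 / 27)^(1/4) = 4.77 × 10^-6 M
[OH^-] = 3s = 1.4 x 10^-5 M

[OH^-] ≈ 1.4 × 10^-5 M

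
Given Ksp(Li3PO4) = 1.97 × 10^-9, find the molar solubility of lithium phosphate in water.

Li3PO4(s) ⇌ 3 Li^+(aq) + PO4^3-(aq)
Ksp = [Li^+]^3[PO4^3-]
For each mole of Li3PO4 that dissolves: [Li^+] = 3s, [PO4^3-] = s.
Ksp = (3s)^3s = 27s^4
s^4 = 1.97 × 10^-9 / 27, so s = 2.92 × 10^-3 M

s ≈ 2.92e-3 M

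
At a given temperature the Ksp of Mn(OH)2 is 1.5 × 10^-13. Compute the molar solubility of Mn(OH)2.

s = 3.3e-5 M

Mn(OH)2(s) ⇌ Mn^2+(aq) + 2 OH^-(aq)
Ksp = [Mn^2+][OH^-]^2
If s mol/L of Mn(OH)2 dissolves, [Mn^2+] = s and [OH^-] = 2s.
Substituting: Ksp = s(2s)^2 = 4s^3
s^3 = 1.5 × 10^-13 / 4, so s = 3.3 × 10^-5 M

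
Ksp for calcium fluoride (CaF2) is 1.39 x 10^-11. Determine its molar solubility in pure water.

CaF2(s) ⇌ Ca^2+(aq) + 2 F^-(aq)
Ksp = [Ca^2+][F^-]^2
If s mol/L of CaF2 dissolves, [Ca^2+] = s and [F^-] = 2s.
So Ksp = s × (2s)^2 = 4s^3
s = (1.39 x 10^-11 / 4)^(1/3) = 1.51 × 10^-4 M

s ≈ 1.51 x 10^-4 M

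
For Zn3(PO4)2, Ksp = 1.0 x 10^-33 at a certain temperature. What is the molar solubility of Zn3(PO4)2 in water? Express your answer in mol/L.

9.8 x 10^-8 M

Zn3(PO4)2(s) <=> 3 Zn^2+ + 2 PO4^3-
Ksp = [Zn^2+]^3[PO4^3-]^2
For each mole of Zn3(PO4)2 that dissolves: [Zn^2+] = 3s, [PO4^3-] = 2s.
So Ksp = (3s)^3 × (2s)^2 = 108s^5
s^5 = 1.0 x 10^-33 / 108, so s = 9.8 × 10^-8 M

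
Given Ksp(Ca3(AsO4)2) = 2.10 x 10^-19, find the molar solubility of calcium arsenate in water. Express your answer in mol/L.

s = 7.21 x 10^-5 M

Ca3(AsO4)2(s) ⇌ 3 Ca^2+(aq) + 2 AsO4^3-(aq)
Ksp = [Ca^2+]^3[AsO4^3-]^2
Let s = molar solubility. Then [Ca^2+] = 3s and [AsO4^3-] = 2s.
Substituting: Ksp = (3s)^3(2s)^2 = 108s^5
s = (2.10 x 10^-19 / 108)^(1/5) = 7.21 × 10^-5 M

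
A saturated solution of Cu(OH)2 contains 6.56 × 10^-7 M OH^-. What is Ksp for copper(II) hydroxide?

Ksp = 1.41 x 10^-19

Cu(OH)2(s) ⇌ Cu^2+ + 2 OH^-
Stoichiometry gives [Cu^2+] = (1/2)[OH^-] = 3.280 x 10^-7 M.
Ksp = [Cu^2+][OH^-]^2
Ksp = 3.280 x 10^-7 × (6.56 × 10^-7)^2 = 1.41 × 10^-19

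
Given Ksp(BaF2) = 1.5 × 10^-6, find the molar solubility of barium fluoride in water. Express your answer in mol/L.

BaF2(s) ⇌ Ba^2+(aq) + 2 F^-(aq)
Ksp = [Ba^2+][F^-]^2
With molar solubility s: [Ba^2+] = s, [F^-] = 2s.
Substituting: Ksp = s(2s)^2 = 4s^3
Solving, s = (1.5 × 10^-6/4)^(1/3) = 7.2 × 10^-3 M

s = 7.2 × 10^-3 M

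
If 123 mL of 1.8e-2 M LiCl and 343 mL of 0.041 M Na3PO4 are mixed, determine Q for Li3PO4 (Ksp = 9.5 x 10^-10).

Q ≈ 3.2e-9

Total volume = 123 + 343 = 466 mL.
[Li^+] = 1.8 × 10^-2 × (123/466) = 4.75 × 10^-3 M
[PO4^3-] = 4.1 × 10^-2 × (343/466) = 3.02 × 10^-2 M
Li3PO4(s) ⇌ 3 Li^+ + PO4^3-, so Q = [Li^+]^3[PO4^3-]
Q = (4.75 × 10^-3)^3(3.02 × 10^-2) = 3.2 x 10^-9
Q > Ksp, so Li3PO4 will precipitate.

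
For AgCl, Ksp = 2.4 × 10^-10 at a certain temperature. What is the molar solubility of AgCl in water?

s ≈ 1.5 × 10^-5 M

AgCl(s) ⇌ Ag^+(aq) + Cl^-(aq)
Ksp = [Ag^+][Cl^-]
Let s = molar solubility. Then [Ag^+] = s and [Cl^-] = s.
Ksp = (s)(s) = s^2
s = √(2.4 × 10^-10) = 1.5 x 10^-5 M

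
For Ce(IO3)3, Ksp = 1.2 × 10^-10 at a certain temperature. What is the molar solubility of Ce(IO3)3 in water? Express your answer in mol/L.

s = 1.5e-3 M

Ce(IO3)3(s) <=> Ce^3+(aq) + 3 IO3^-(aq)
Ksp = [Ce^3+][IO3^-]^3
For each mole of Ce(IO3)3 that dissolves: [Ce^3+] = s, [IO3^-] = 3s.
Substituting: Ksp = s(3s)^3 = 27s^4
s = (1.2 × 10^-10 / 27)^(1/4) = 1.5 × 10^-3 M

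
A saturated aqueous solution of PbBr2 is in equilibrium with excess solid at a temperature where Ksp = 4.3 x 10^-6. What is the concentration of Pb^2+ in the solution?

PbBr2(s) ⇌ Pb^2+ + 2 Br^-
Ksp = [Pb^2+][Br^-]^2
Let s = molar solubility. Then [Pb^2+] = s and [Br^-] = 2s.
Ksp = s(2s)^2 = 4s^3
s^3 = 4.3 x 10^-6 / 4, so s = 1.02 × 10^-2 M
[Pb^2+] = s = 1.0 × 10^-2 M

0.010 M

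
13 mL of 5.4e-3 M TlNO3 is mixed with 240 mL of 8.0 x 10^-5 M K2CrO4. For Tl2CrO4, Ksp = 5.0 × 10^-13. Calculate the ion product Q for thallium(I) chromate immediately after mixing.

Q ≈ 5.8e-12

Total volume = 13 + 240 = 253 mL.
[Tl^+] = 5.4 × 10^-3 × (13/253) = 2.77 x 10^-4 M
[CrO4^2-] = 8.0 x 10^-5 × (240/253) = 7.59 × 10^-5 M
Tl2CrO4(s) <=> 2 Tl^+(aq) + CrO4^2-(aq), so Q = [Tl^+]^2[CrO4^2-]
Q = (2.77 x 10^-4)^2(7.59 x 10^-5) = 5.8 x 10^-12
Q > Ksp, so Tl2CrO4 will precipitate.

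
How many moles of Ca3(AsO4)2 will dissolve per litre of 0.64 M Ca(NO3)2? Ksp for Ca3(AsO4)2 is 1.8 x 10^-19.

Ca3(AsO4)2(s) ⇌ 3 Ca^2+ + 2 AsO4^3-
Ksp = [Ca^2+]^3[AsO4^3-]^2
If s mol/L dissolves here, [Ca^2+] = 0.64 + 3s ≈ 0.64, [AsO4^3-] = 2s (Ksp is small, so little additional dissolves).
Ksp ≈ (0.64)^3 × (2s)^2
s = 4.1 × 10^-10 M
Check: 3s = 1.2 x 10^-9 ≪ 0.64, so the approximation is valid.

4.1e-10 M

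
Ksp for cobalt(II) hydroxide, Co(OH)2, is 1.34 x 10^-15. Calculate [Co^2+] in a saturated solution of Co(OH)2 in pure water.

[Co^2+] ≈ 6.95e-6 M

Co(OH)2(s) ⇌ Co^2+ + 2 OH^-
Ksp = [Co^2+][OH^-]^2
For each mole of Co(OH)2 that dissolves: [Co^2+] = s, [OH^-] = 2s.
Substituting: Ksp = s(2s)^2 = 4s^3
s = (1.34 x 10^-15 / 4)^(1/3) = 6.945 x 10^-6 M
[Co^2+] = s = 6.95 × 10^-6 M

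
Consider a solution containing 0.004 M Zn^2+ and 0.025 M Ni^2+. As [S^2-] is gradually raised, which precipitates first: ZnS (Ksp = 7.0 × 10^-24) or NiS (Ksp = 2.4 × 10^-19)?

Precipitation of each salt starts when its ion product equals its Ksp.
For ZnS: 7.0 × 10^-24 = 0.004 × [S^2-]  ⇒  [S^2-] = 1.8 x 10^-21 M.
For NiS: 2.4 × 10^-19 = 0.025 × [S^2-]  ⇒  [S^2-] = 9.6 × 10^-18 M.
The salt with the lower threshold [S^2-] precipitates first: ZnS.

ZnS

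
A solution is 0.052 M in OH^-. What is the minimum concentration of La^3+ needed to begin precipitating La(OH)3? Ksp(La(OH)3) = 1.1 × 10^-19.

La(OH)3(s) ⇌ La^3+(aq) + 3 OH^-(aq)
Ksp = [La^3+][OH^-]^3
Precipitation begins when Q = Ksp. With [OH^-] = 0.052 M:
1.1 × 10^-19 = (0.052)^3 × [La^3+]
[La^3+] = (1.1 × 10^-19 / 1.41 x 10^-4) = 7.8 × 10^-16 M

[La^3+] ≈ 7.8e-16 M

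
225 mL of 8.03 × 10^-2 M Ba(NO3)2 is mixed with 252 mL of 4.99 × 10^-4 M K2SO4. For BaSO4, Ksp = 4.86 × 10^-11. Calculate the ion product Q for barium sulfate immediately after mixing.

Q ≈ 9.99e-6

Total volume = 225 + 252 = 477 mL.
[Ba^2+] = 8.03 × 10^-2 × (225/477) = 3.788 × 10^-2 M
[SO4^2-] = 4.99 × 10^-4 × (252/477) = 2.636 x 10^-4 M
BaSO4(s) <=> Ba^2+(aq) + SO4^2-(aq), so Q = [Ba^2+][SO4^2-]
Q = (3.788 × 10^-2)(2.636 x 10^-4) = 9.99 x 10^-6
Q > Ksp, so BaSO4 will precipitate.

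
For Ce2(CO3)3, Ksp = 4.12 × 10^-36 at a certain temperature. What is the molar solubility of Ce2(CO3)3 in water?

3.28 × 10^-8 M

Ce2(CO3)3(s) <=> 2 Ce^3+(aq) + 3 CO3^2-(aq)
Ksp = [Ce^3+]^2[CO3^2-]^3
Let s = molar solubility. Then [Ce^3+] = 2s and [CO3^2-] = 3s.
Ksp = (2s)^2(3s)^3 = 108s^5
s = (4.12 × 10^-36 / 108)^(1/5) = 3.28 × 10^-8 M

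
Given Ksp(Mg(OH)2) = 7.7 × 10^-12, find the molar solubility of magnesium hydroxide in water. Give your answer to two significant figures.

Mg(OH)2(s) ⇌ Mg^2+ + 2 OH^-
Ksp = [Mg^2+][OH^-]^2
Let s = molar solubility. Then [Mg^2+] = s and [OH^-] = 2s.
Substituting: Ksp = s(2s)^2 = 4s^3
s^3 = 7.7 × 10^-12 / 4, so s = 1.2 × 10^-4 M

s = 1.2 x 10^-4 M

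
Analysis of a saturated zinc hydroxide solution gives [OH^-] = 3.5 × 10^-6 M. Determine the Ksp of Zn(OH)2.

2.1e-17

Zn(OH)2(s) ⇌ Zn^2+ + 2 OH^-
Stoichiometry gives [Zn^2+] = (1/2)[OH^-] = 1.75 × 10^-6 M.
Ksp = [Zn^2+][OH^-]^2
Ksp = 1.75 × 10^-6 × (3.5 x 10^-6)^2 = 2.1 × 10^-17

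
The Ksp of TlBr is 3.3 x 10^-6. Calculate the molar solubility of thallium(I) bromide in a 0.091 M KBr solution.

3.6 × 10^-5 M

TlBr(s) ⇌ Tl^+ + Br^-
Ksp = [Tl^+][Br^-]
Let s be the molar solubility in this solution. [Tl^+] = s, [Br^-] = 0.091 + s ≈ 0.091 (Ksp is small, so little additional dissolves).
Ksp ≈ s × 0.091
s = 3.6 × 10^-5 M
Check: s = 3.6 x 10^-5 ≪ 0.091, so the approximation is valid.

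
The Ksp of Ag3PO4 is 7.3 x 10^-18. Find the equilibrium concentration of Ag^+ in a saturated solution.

Ag3PO4(s) ⇌ 3 Ag^+ + PO4^3-
Ksp = [Ag^+]^3[PO4^3-]
If s mol/L of Ag3PO4 dissolves, [Ag^+] = 3s and [PO4^3-] = s.
So Ksp = (3s)^3 × s = 27s^4
s^4 = 7.3 x 10^-18 / 27, so s = 2.28 × 10^-5 M
[Ag^+] = 3s = 6.8 × 10^-5 M

6.8 x 10^-5 M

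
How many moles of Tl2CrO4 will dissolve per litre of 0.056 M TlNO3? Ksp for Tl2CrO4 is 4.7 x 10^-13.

Tl2CrO4(s) <=> 2 Tl^+(aq) + CrO4^2-(aq)
Ksp = [Tl^+]^2[CrO4^2-]
Let s = moles of Tl2CrO4 that dissolve per litre. [Tl^+] = 0.056 + 2s ≈ 0.056, [CrO4^2-] = s (Ksp is small, so little additional dissolves).
Ksp ≈ (0.056)^2 × s
s = 1.5 x 10^-10 M
Check: 2s = 3.0 x 10^-10 ≪ 0.056, so the approximation is valid.

1.5 × 10^-10 M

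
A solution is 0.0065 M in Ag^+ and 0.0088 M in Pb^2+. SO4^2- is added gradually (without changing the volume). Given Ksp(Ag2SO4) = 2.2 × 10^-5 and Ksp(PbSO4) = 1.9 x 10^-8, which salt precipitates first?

PbSO4

Precipitation of each salt starts when its ion product equals its Ksp.
For Ag2SO4: 2.2 × 10^-5 = (0.0065)^2 × [SO4^2-]  ⇒  [SO4^2-] = 5.2 × 10^-1 M.
For PbSO4: 1.9 x 10^-8 = 0.0088 × [SO4^2-]  ⇒  [SO4^2-] = 2.2 × 10^-6 M.
The salt with the lower threshold [SO4^2-] precipitates first: PbSO4.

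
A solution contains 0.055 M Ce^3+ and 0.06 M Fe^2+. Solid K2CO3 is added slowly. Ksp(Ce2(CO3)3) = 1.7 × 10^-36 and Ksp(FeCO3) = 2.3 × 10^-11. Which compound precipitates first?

Ce2(CO3)3

Each salt begins to precipitate when Q = Ksp, i.e. when [CO3^2-] reaches its threshold.
For Ce2(CO3)3: 1.7 × 10^-36 = (0.055)^2 × [CO3^2-]^3  ⇒  [CO3^2-] = 8.3 × 10^-12 M.
For FeCO3: 2.3 × 10^-11 = 0.06 × [CO3^2-]  ⇒  [CO3^2-] = 3.8 × 10^-10 M.
The salt with the lower threshold [CO3^2-] precipitates first: Ce2(CO3)3.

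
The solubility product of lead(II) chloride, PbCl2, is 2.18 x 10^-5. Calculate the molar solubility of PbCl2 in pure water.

s ≈ 1.76e-2 M

PbCl2(s) ⇌ Pb^2+(aq) + 2 Cl^-(aq)
Ksp = [Pb^2+][Cl^-]^2
With molar solubility s: [Pb^2+] = s, [Cl^-] = 2s.
Substituting: Ksp = s(2s)^2 = 4s^3
s^3 = 2.18 x 10^-5 / 4, so s = 1.76 × 10^-2 M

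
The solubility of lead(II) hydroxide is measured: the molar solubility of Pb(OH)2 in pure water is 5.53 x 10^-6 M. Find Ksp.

Ksp = 6.76 × 10^-16

Pb(OH)2(s) <=> Pb^2+(aq) + 2 OH^-(aq)
With molar solubility s: [Pb^2+] = s, [OH^-] = 2s.
Ksp = [Pb^2+][OH^-]^2
So Ksp = s × (2s)^2 = 4s^3
With s = 5.53 × 10^-6: Ksp = 6.76 x 10^-16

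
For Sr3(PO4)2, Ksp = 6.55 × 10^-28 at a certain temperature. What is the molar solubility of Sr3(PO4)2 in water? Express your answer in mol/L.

s = 1.43 × 10^-6 M

Sr3(PO4)2(s) ⇌ 3 Sr^2+ + 2 PO4^3-
Ksp = [Sr^2+]^3[PO4^3-]^2
Let s = molar solubility. Then [Sr^2+] = 3s and [PO4^3-] = 2s.
Ksp = (3s)^3(2s)^2 = 108s^5
s = (6.55 × 10^-28 / 108)^(1/5) = 1.43 × 10^-6 M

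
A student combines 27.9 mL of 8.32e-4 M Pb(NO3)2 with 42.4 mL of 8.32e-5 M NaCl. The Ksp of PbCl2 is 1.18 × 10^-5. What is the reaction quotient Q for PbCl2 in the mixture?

Total volume = 27.9 + 42.4 = 70.3 mL.
[Pb^2+] = 8.32 × 10^-4 × (27.9/70.3) = 3.302 × 10^-4 M
[Cl^-] = 8.32 × 10^-5 × (42.4/70.3) = 5.018 × 10^-5 M
PbCl2(s) <=> Pb^2+ + 2 Cl^-, so Q = [Pb^2+][Cl^-]^2
Q = (3.302 x 10^-4)(5.018 x 10^-5)^2 = 8.31 × 10^-13
Q < Ksp, so no precipitate of PbCl2 forms.

Q ≈ 8.31e-13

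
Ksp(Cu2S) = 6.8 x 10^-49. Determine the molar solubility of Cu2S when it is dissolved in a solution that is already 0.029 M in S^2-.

2.4 × 10^-24 M

Cu2S(s) <=> 2 Cu^+ + S^2-
Ksp = [Cu^+]^2[S^2-]
Let s = moles of Cu2S that dissolve per litre. [Cu^+] = 2s, [S^2-] = 0.029 + s ≈ 0.029 (Ksp is small, so little additional dissolves).
Ksp ≈ (2s)^2 × 0.029
s = 2.4 x 10^-24 M
Check: s = 2.4 x 10^-24 ≪ 0.029, so the approximation is valid.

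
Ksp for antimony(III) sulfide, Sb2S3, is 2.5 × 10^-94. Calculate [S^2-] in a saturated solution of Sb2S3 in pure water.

2.2 × 10^-19 M

Sb2S3(s) ⇌ 2 Sb^3+(aq) + 3 S^2-(aq)
Ksp = [Sb^3+]^2[S^2-]^3
If s mol/L of Sb2S3 dissolves, [Sb^3+] = 2s and [S^2-] = 3s.
Substituting: Ksp = (2s)^2(3s)^3 = 108s^5
s = (2.5 × 10^-94 / 108)^(1/5) = 7.46 × 10^-20 M
[S^2-] = 3s = 2.2 × 10^-19 M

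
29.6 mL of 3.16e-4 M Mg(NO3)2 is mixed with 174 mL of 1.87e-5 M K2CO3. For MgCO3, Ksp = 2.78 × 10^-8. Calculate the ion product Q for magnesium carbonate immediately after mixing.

Total volume = 29.6 + 174 = 203.6 mL.
[Mg^2+] = 3.16 × 10^-4 × (29.6/203.6) = 4.594 × 10^-5 M
[CO3^2-] = 1.87 x 10^-5 × (174/203.6) = 1.598 × 10^-5 M
MgCO3(s) ⇌ Mg^2+(aq) + CO3^2-(aq), so Q = [Mg^2+][CO3^2-]
Q = (4.594 × 10^-5)(1.598 x 10^-5) = 7.34 x 10^-10
Q < Ksp, so no precipitate of MgCO3 forms.

7.34 × 10^-10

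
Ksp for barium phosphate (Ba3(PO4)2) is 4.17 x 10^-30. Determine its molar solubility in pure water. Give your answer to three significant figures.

Ba3(PO4)2(s) ⇌ 3 Ba^2+(aq) + 2 PO4^3-(aq)
Ksp = [Ba^2+]^3[PO4^3-]^2
For each mole of Ba3(PO4)2 that dissolves: [Ba^2+] = 3s, [PO4^3-] = 2s.
Ksp = (3s)^3(2s)^2 = 108s^5
s = (4.17 x 10^-30 / 108)^(1/5) = 5.22 × 10^-7 M

s = 5.22e-7 M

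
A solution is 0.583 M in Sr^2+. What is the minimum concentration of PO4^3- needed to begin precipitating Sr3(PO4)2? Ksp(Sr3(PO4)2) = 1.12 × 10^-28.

2.38 × 10^-14 M

Sr3(PO4)2(s) ⇌ 3 Sr^2+(aq) + 2 PO4^3-(aq)
Ksp = [Sr^2+]^3[PO4^3-]^2
Precipitation begins when Q = Ksp. With [Sr^2+] = 0.583 M:
1.12 × 10^-28 = (0.583)^3 × [PO4^3-]^2
[PO4^3-] = (1.12 × 10^-28 / 1.982 × 10^-1)^(1/2) = 2.38 × 10^-14 M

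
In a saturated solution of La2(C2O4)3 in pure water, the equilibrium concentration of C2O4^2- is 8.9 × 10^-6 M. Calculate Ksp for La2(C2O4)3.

La2(C2O4)3(s) ⇌ 2 La^3+(aq) + 3 C2O4^2-(aq)
Stoichiometry gives [La^3+] = (2/3)[C2O4^2-] = 5.93 × 10^-6 M.
Ksp = [La^3+]^2[C2O4^2-]^3
Ksp = (5.93 x 10^-6)^2 × (8.9 x 10^-6)^3 = 2.5 x 10^-26

2.5 × 10^-26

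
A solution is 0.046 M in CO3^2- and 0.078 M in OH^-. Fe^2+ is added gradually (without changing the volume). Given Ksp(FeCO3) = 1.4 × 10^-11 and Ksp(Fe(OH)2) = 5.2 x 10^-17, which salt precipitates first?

Fe(OH)2

Each salt begins to precipitate when Q = Ksp, i.e. when [Fe^2+] reaches its threshold.
For FeCO3: 1.4 × 10^-11 = 0.046 × [Fe^2+]  ⇒  [Fe^2+] = 3.0 × 10^-10 M.
For Fe(OH)2: 5.2 x 10^-17 = (0.078)^2 × [Fe^2+]  ⇒  [Fe^2+] = 8.5 × 10^-15 M.
The salt with the lower threshold [Fe^2+] precipitates first: Fe(OH)2.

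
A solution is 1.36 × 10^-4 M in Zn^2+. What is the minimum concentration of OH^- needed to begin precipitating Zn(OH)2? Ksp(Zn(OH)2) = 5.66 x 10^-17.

[OH^-] = 6.45e-7 M

Zn(OH)2(s) ⇌ Zn^2+(aq) + 2 OH^-(aq)
Ksp = [Zn^2+][OH^-]^2
Precipitation begins when Q = Ksp. With [Zn^2+] = 1.36 × 10^-4 M:
5.66 x 10^-17 = (1.36 × 10^-4) × [OH^-]^2
[OH^-] = (5.66 x 10^-17 / 1.36 × 10^-4)^(1/2) = 6.45 x 10^-7 M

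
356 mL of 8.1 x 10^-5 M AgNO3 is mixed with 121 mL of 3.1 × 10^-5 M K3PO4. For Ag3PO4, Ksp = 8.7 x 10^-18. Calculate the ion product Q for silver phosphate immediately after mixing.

1.7 × 10^-18

Total volume = 356 + 121 = 477 mL.
[Ag^+] = 8.1 × 10^-5 × (356/477) = 6.05 × 10^-5 M
[PO4^3-] = 3.1 x 10^-5 × (121/477) = 7.86 x 10^-6 M
Ag3PO4(s) ⇌ 3 Ag^+(aq) + PO4^3-(aq), so Q = [Ag^+]^3[PO4^3-]
Q = (6.05 × 10^-5)^3(7.86 x 10^-6) = 1.7 × 10^-18
Q < Ksp, so no precipitate of Ag3PO4 forms.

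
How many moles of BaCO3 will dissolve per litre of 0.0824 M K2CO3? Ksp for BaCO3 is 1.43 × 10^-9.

BaCO3(s) <=> Ba^2+(aq) + CO3^2-(aq)
Ksp = [Ba^2+][CO3^2-]
Let s = moles of BaCO3 that dissolve per litre. [Ba^2+] = s, [CO3^2-] = 0.0824 + s ≈ 0.0824 (Ksp is small, so little additional dissolves).
Ksp ≈ s × 0.0824
s = 1.74 x 10^-8 M
Check: s = 1.7 x 10^-8 ≪ 0.0824, so the approximation is valid.

s ≈ 1.74e-8 M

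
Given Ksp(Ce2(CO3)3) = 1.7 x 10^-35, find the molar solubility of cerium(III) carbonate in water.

4.4 x 10^-8 M

Ce2(CO3)3(s) ⇌ 2 Ce^3+(aq) + 3 CO3^2-(aq)
Ksp = [Ce^3+]^2[CO3^2-]^3
If s mol/L of Ce2(CO3)3 dissolves, [Ce^3+] = 2s and [CO3^2-] = 3s.
Ksp = (2s)^2(3s)^3 = 108s^5
s = (1.7 x 10^-35 / 108)^(1/5) = 4.4 × 10^-8 M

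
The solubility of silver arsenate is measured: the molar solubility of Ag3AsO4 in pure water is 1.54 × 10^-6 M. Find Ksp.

Ag3AsO4(s) ⇌ 3 Ag^+(aq) + AsO4^3-(aq)
If s mol/L of Ag3AsO4 dissolves, [Ag^+] = 3s and [AsO4^3-] = s.
Ksp = [Ag^+]^3[AsO4^3-]
So Ksp = (3s)^3 × s = 27s^4
With s = 1.54 × 10^-6: Ksp = 1.52 x 10^-22

Ksp ≈ 1.52 × 10^-22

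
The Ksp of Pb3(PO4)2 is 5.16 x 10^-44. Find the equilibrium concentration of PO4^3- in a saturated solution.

[PO4^3-] ≈ 1.73e-9 M

Pb3(PO4)2(s) ⇌ 3 Pb^2+(aq) + 2 PO4^3-(aq)
Ksp = [Pb^2+]^3[PO4^3-]^2
If s mol/L of Pb3(PO4)2 dissolves, [Pb^2+] = 3s and [PO4^3-] = 2s.
Ksp = (3s)^3(2s)^2 = 108s^5
Solving, s = (5.16 x 10^-44/108)^(1/5) = 8.627 x 10^-10 M
[PO4^3-] = 2s = 1.73 x 10^-9 M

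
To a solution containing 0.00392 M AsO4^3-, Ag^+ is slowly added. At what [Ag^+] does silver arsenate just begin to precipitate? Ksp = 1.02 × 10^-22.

Ag3AsO4(s) ⇌ 3 Ag^+ + AsO4^3-
Ksp = [Ag^+]^3[AsO4^3-]
Precipitation begins when Q = Ksp. With [AsO4^3-] = 0.00392 M:
1.02 × 10^-22 = (0.00392) × [Ag^+]^3
[Ag^+] = (1.02 × 10^-22 / 3.92 x 10^-3)^(1/3) = 2.96 × 10^-7 M

[Ag^+] = 2.96 × 10^-7 M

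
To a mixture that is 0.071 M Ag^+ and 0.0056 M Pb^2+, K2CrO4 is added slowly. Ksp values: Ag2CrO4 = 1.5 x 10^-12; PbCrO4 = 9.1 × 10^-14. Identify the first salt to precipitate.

Precipitation of each salt starts when its ion product equals its Ksp.
For Ag2CrO4: 1.5 x 10^-12 = (0.071)^2 × [CrO4^2-]  ⇒  [CrO4^2-] = 3.0 x 10^-10 M.
For PbCrO4: 9.1 × 10^-14 = 0.0056 × [CrO4^2-]  ⇒  [CrO4^2-] = 1.6 × 10^-11 M.
The salt with the lower threshold [CrO4^2-] precipitates first: PbCrO4.

PbCrO4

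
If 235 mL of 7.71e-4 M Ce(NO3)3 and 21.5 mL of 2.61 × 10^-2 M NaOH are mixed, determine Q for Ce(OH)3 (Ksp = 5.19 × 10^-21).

Total volume = 235 + 21.5 = 256.5 mL.
[Ce^3+] = 7.71 × 10^-4 × (235/256.5) = 7.064 × 10^-4 M
[OH^-] = 2.61 × 10^-2 × (21.5/256.5) = 2.188 × 10^-3 M
Ce(OH)3(s) ⇌ Ce^3+ + 3 OH^-, so Q = [Ce^3+][OH^-]^3
Q = (7.064 × 10^-4)(2.188 × 10^-3)^3 = 7.40 × 10^-12
Q > Ksp, so Ce(OH)3 will precipitate.

7.40 × 10^-12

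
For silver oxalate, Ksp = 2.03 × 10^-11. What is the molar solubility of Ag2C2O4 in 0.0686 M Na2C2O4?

s = 8.60e-6 M

Ag2C2O4(s) <=> 2 Ag^+ + C2O4^2-
Ksp = [Ag^+]^2[C2O4^2-]
Let s be the molar solubility in this solution. [Ag^+] = 2s, [C2O4^2-] = 0.0686 + s ≈ 0.0686 (since C2O4^2- from Na2C2O4 dominates).
Ksp ≈ (2s)^2 × 0.0686
s = 8.60 × 10^-6 M
Check: s = 8.6 × 10^-6 ≪ 0.0686, so the approximation is valid.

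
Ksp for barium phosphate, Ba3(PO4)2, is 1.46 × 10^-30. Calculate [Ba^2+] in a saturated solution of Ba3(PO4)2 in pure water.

[Ba^2+] ≈ 1.27e-6 M

Ba3(PO4)2(s) ⇌ 3 Ba^2+ + 2 PO4^3-
Ksp = [Ba^2+]^3[PO4^3-]^2
With molar solubility s: [Ba^2+] = 3s, [PO4^3-] = 2s.
Substituting: Ksp = (3s)^3(2s)^2 = 108s^5
s = (1.46 × 10^-30 / 108)^(1/5) = 4.228 × 10^-7 M
[Ba^2+] = 3s = 1.27 × 10^-6 M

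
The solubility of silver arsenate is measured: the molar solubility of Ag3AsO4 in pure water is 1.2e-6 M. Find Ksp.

Ag3AsO4(s) <=> 3 Ag^+ + AsO4^3-
For each mole of Ag3AsO4 that dissolves: [Ag^+] = 3s, [AsO4^3-] = s.
Ksp = [Ag^+]^3[AsO4^3-]
So Ksp = (3s)^3 × s = 27s^4
With s = 1.2 x 10^-6: Ksp = 5.6 × 10^-23

Ksp = 5.6e-23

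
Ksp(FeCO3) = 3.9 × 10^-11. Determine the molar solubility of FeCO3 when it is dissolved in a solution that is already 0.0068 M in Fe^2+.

FeCO3(s) ⇌ Fe^2+ + CO3^2-
Ksp = [Fe^2+][CO3^2-]
If s mol/L dissolves here, [Fe^2+] = 0.0068 + s ≈ 0.0068, [CO3^2-] = s (common-ion effect: Fe^2+ is already 0.0068 M).
Ksp ≈ 0.0068 × s
s = 5.7 × 10^-9 M
Check: s = 5.7 x 10^-9 ≪ 0.0068, so the approximation is valid.

s ≈ 5.7e-9 M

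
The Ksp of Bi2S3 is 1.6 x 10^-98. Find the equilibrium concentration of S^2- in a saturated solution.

Bi2S3(s) ⇌ 2 Bi^3+ + 3 S^2-
Ksp = [Bi^3+]^2[S^2-]^3
With molar solubility s: [Bi^3+] = 2s, [S^2-] = 3s.
So Ksp = (2s)^2 × (3s)^3 = 108s^5
s^5 = 1.6 x 10^-98 / 108, so s = 1.08 × 10^-20 M
[S^2-] = 3s = 3.2 x 10^-20 M

3.2 x 10^-20 M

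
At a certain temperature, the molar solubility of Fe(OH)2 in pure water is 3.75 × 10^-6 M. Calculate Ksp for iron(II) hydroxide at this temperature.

Ksp = 2.11e-16

Fe(OH)2(s) ⇌ Fe^2+(aq) + 2 OH^-(aq)
With molar solubility s: [Fe^2+] = s, [OH^-] = 2s.
Ksp = [Fe^2+][OH^-]^2
So Ksp = s × (2s)^2 = 4s^3
With s = 3.75 × 10^-6: Ksp = 2.11 × 10^-16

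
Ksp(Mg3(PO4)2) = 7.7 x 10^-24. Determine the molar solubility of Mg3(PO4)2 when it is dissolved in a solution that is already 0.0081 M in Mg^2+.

1.9 × 10^-9 M

Mg3(PO4)2(s) <=> 3 Mg^2+(aq) + 2 PO4^3-(aq)
Ksp = [Mg^2+]^3[PO4^3-]^2
Let s = moles of Mg3(PO4)2 that dissolve per litre. [Mg^2+] = 0.0081 + 3s ≈ 0.0081, [PO4^3-] = 2s (common-ion effect: Mg^2+ is already 0.0081 M).
Ksp ≈ (0.0081)^3 × (2s)^2
s = 1.9 × 10^-9 M
Check: 3s = 5.7 × 10^-9 ≪ 0.0081, so the approximation is valid.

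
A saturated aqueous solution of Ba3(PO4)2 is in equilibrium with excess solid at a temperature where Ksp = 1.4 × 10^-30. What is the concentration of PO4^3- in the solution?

Ba3(PO4)2(s) ⇌ 3 Ba^2+(aq) + 2 PO4^3-(aq)
Ksp = [Ba^2+]^3[PO4^3-]^2
Let s = molar solubility. Then [Ba^2+] = 3s and [PO4^3-] = 2s.
Substituting: Ksp = (3s)^3(2s)^2 = 108s^5
s^5 = 1.4 × 10^-30 / 108, so s = 4.19 × 10^-7 M
[PO4^3-] = 2s = 8.4 × 10^-7 M

[PO4^3-] ≈ 8.4 × 10^-7 M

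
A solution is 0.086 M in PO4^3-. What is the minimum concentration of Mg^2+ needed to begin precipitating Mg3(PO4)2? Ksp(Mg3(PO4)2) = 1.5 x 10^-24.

[Mg^2+] ≈ 5.9e-8 M

Mg3(PO4)2(s) ⇌ 3 Mg^2+ + 2 PO4^3-
Ksp = [Mg^2+]^3[PO4^3-]^2
Precipitation begins when Q = Ksp. With [PO4^3-] = 0.086 M:
1.5 x 10^-24 = (0.086)^2 × [Mg^2+]^3
[Mg^2+] = (1.5 x 10^-24 / 7.40 × 10^-3)^(1/3) = 5.9 × 10^-8 M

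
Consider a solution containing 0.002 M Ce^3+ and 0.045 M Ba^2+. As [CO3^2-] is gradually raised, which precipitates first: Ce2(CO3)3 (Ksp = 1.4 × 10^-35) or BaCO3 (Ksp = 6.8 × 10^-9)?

Precipitation of each salt starts when its ion product equals its Ksp.
For Ce2(CO3)3: 1.4 × 10^-35 = (0.002)^2 × [CO3^2-]^3  ⇒  [CO3^2-] = 1.5 x 10^-10 M.
For BaCO3: 6.8 × 10^-9 = 0.045 × [CO3^2-]  ⇒  [CO3^2-] = 1.5 x 10^-7 M.
The salt with the lower threshold [CO3^2-] precipitates first: Ce2(CO3)3.

Ce2(CO3)3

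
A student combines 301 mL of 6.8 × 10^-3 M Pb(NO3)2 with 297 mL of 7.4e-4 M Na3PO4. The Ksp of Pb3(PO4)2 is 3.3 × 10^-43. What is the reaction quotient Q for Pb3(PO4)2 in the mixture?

Total volume = 301 + 297 = 598 mL.
[Pb^2+] = 6.8 × 10^-3 × (301/598) = 3.42 × 10^-3 M
[PO4^3-] = 7.4 × 10^-4 × (297/598) = 3.68 × 10^-4 M
Pb3(PO4)2(s) ⇌ 3 Pb^2+(aq) + 2 PO4^3-(aq), so Q = [Pb^2+]^3[PO4^3-]^2
Q = (3.42 × 10^-3)^3(3.68 x 10^-4)^2 = 5.4 × 10^-15
Q > Ksp, so Pb3(PO4)2 will precipitate.

Q ≈ 5.4 x 10^-15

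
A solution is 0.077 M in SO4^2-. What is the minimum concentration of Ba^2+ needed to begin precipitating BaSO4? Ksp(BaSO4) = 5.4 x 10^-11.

[Ba^2+] = 7.0 × 10^-10 M

BaSO4(s) ⇌ Ba^2+ + SO4^2-
Ksp = [Ba^2+][SO4^2-]
Precipitation begins when Q = Ksp. With [SO4^2-] = 0.077 M:
5.4 x 10^-11 = (0.077) × [Ba^2+]
[Ba^2+] = (5.4 x 10^-11 / 7.7 × 10^-2) = 7.0 × 10^-10 M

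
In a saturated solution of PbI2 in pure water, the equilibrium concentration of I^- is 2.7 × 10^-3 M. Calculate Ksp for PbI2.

PbI2(s) ⇌ Pb^2+(aq) + 2 I^-(aq)
Stoichiometry gives [Pb^2+] = (1/2)[I^-] = 1.35 × 10^-3 M.
Ksp = [Pb^2+][I^-]^2
Ksp = 1.35 × 10^-3 × (2.7 × 10^-3)^2 = 9.8 × 10^-9

Ksp ≈ 9.8 × 10^-9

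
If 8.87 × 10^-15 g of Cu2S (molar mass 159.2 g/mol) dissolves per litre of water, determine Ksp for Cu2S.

Molar solubility s = (8.87 x 10^-15 g/L) / (159.2 g/mol) = 5.572 x 10^-17 M.
Cu2S(s) ⇌ 2 Cu^+ + S^2-
For each mole of Cu2S that dissolves: [Cu^+] = 2s, [S^2-] = s.
Ksp = [Cu^+]^2[S^2-]
Substituting: Ksp = (2s)^2s = 4s^3
Ksp = 4 × (5.572 × 10^-17)^3 = 6.92 × 10^-49

6.92 x 10^-49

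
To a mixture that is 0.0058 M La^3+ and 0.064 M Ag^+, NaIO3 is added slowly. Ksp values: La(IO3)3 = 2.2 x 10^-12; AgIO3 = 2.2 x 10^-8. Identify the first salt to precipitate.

Precipitation of each salt starts when its ion product equals its Ksp.
For La(IO3)3: 2.2 x 10^-12 = 0.0058 × [IO3^-]^3  ⇒  [IO3^-] = 7.2 × 10^-4 M.
For AgIO3: 2.2 x 10^-8 = 0.064 × [IO3^-]  ⇒  [IO3^-] = 3.4 × 10^-7 M.
The salt with the lower threshold [IO3^-] precipitates first: AgIO3.

AgIO3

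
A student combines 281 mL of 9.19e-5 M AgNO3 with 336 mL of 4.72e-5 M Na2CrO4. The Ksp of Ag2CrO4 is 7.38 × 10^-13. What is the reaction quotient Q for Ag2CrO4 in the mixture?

Total volume = 281 + 336 = 617 mL.
[Ag^+] = 9.19 x 10^-5 × (281/617) = 4.185 × 10^-5 M
[CrO4^2-] = 4.72 × 10^-5 × (336/617) = 2.570 x 10^-5 M
Ag2CrO4(s) ⇌ 2 Ag^+(aq) + CrO4^2-(aq), so Q = [Ag^+]^2[CrO4^2-]
Q = (4.185 x 10^-5)^2(2.570 x 10^-5) = 4.50 x 10^-14
Q < Ksp, so no precipitate of Ag2CrO4 forms.

Q ≈ 4.50 × 10^-14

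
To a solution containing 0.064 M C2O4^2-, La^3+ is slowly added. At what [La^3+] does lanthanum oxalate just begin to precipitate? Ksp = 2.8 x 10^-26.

La2(C2O4)3(s) ⇌ 2 La^3+(aq) + 3 C2O4^2-(aq)
Ksp = [La^3+]^2[C2O4^2-]^3
Precipitation begins when Q = Ksp. With [C2O4^2-] = 0.064 M:
2.8 x 10^-26 = (0.064)^3 × [La^3+]^2
[La^3+] = (2.8 x 10^-26 / 2.62 × 10^-4)^(1/2) = 1.0 x 10^-11 M

[La^3+] ≈ 1.0e-11 M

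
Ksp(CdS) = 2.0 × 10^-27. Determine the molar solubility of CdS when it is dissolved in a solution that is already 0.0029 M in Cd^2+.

CdS(s) ⇌ Cd^2+(aq) + S^2-(aq)
Ksp = [Cd^2+][S^2-]
Let s be the molar solubility in this solution. [Cd^2+] = 0.0029 + s ≈ 0.0029, [S^2-] = s (Ksp is small, so little additional dissolves).
Ksp ≈ 0.0029 × s
s = 6.9 × 10^-25 M
Check: s = 6.9 x 10^-25 ≪ 0.0029, so the approximation is valid.

6.9 × 10^-25 M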